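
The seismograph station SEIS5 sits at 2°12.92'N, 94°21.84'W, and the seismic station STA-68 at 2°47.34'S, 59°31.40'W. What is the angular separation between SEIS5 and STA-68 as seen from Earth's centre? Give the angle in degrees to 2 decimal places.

35.19°

SEIS5: φ = +2.21533°, λ = -94.36400°
STA-68: φ = -2.78900°, λ = -59.52333°
Δφ = -5.0043°,  Δλ = 34.8407°
a = sin²(Δφ/2) + cos φ₁ cos φ₂ sin²(Δλ/2) = 0.091361
c = 2·arcsin(√a) = 0.614125 rad = 35.1868°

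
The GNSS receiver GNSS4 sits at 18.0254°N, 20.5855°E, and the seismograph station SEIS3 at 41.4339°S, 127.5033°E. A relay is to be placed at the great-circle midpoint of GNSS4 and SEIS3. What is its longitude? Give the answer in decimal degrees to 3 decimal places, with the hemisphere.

Bx = cos φ₂ cos Δλ = -0.218168,  By = cos φ₂ sin Δλ = 0.717274
φₘ = atan2(sin φ₁ + sin φ₂, √((cos φ₁ + Bx)² + By²)) = -18.96252°
λₘ = λ₁ + atan2(By, cos φ₁ + Bx) = 64.97396°

64.974°E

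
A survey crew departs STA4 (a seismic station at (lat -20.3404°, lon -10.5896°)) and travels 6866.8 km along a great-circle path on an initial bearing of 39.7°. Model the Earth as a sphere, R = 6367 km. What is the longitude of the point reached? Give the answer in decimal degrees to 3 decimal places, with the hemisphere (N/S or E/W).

δ = d/R = 6866.8/6367 = 1.078499 rad
φ₂ = arcsin(sin φ₁ cos δ + cos φ₁ sin δ cos θ)
   = arcsin(-0.34760·0.47265 + 0.93764·0.88125·0.76940) = 28.12917°
λ₂ = λ₁ + atan2(sin θ sin δ cos φ₁, cos δ − sin φ₁ sin φ₂) = 29.07600°

29.076°E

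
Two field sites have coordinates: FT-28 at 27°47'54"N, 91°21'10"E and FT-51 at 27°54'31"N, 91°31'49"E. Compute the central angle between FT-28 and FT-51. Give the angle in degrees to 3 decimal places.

FT-28: φ = +27.79833°, λ = +91.35278°
FT-51: φ = +27.90861°, λ = +91.53028°
Δφ = 0.1103°,  Δλ = 0.1775°
a = sin²(Δφ/2) + cos φ₁ cos φ₂ sin²(Δλ/2) = 0.000003
c = 2·arcsin(√a) = 0.003348 rad = 0.1918°

0.192°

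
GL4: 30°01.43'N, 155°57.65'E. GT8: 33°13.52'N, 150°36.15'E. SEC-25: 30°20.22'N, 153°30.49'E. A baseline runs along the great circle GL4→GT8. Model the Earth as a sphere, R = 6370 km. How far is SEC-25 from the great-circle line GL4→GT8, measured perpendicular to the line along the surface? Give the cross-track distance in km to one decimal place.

GL4: φ = +30.02383°, λ = +155.96083°
GT8: φ = +33.22533°, λ = +150.60250°
SEC-25: φ = +30.33700°, λ = +153.50817°
δ₁₃ = central angle GL4→SEC-25 = 0.037405 rad  (haversine)
θ₁₃ = bearing GL4→SEC-25 = 279.017°,  θ₁₂ = bearing GL4→GT8 = 306.439°
dₓₜ = R·arcsin(sin δ₁₃ · sin(θ₁₃ − θ₁₂)) = 6370·arcsin(0.03740·sin(-27.422°)) = -109.713 km
|dₓₜ| = 109.713 km

109.7 km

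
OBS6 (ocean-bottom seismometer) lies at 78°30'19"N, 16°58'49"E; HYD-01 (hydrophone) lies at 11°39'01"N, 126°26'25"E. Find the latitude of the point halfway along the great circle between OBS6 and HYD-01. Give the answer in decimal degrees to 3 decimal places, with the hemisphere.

OBS6: φ = +78.50528°, λ = +16.98028°
HYD-01: φ = +11.65028°, λ = +126.44028°
Bx = cos φ₂ cos Δλ = -0.326285,  By = cos φ₂ sin Δλ = 0.923450
φₘ = atan2(sin φ₁ + sin φ₂, √((cos φ₁ + Bx)² + By²)) = 51.73735°
λₘ = λ₁ + atan2(By, cos φ₁ + Bx) = 114.81138°

51.737°N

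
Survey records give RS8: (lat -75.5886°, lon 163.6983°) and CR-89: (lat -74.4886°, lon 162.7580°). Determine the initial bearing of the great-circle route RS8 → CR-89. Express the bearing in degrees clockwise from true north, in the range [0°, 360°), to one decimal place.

347.1°

Δλ = -0.9403°
y = sin Δλ · cos φ₂ = -0.004389
x = cos φ₁ sin φ₂ − sin φ₁ cos φ₂ cos Δλ = 0.019163
θ = atan2(y, x) = -12.8996° → 347.1004° (mod 360°)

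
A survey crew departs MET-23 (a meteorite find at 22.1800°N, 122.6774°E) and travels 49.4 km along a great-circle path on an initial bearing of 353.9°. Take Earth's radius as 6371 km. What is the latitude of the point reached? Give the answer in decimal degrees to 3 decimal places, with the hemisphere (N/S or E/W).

δ = d/R = 49.4/6371 = 0.007754 rad
φ₂ = arcsin(sin φ₁ cos δ + cos φ₁ sin δ cos θ)
   = arcsin(0.37752·0.99997 + 0.92600·0.00775·0.99434) = 22.62174°
λ₂ = λ₁ + atan2(sin θ sin δ cos φ₁, cos δ − sin φ₁ sin φ₂) = 122.62626°

22.622°N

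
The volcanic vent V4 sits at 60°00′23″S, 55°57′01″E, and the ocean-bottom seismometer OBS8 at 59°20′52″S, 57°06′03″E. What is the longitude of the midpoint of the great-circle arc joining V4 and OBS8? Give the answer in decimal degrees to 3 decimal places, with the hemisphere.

V4: φ = -60.00639°, λ = +55.95028°
OBS8: φ = -59.34778°, λ = +57.10083°
Bx = cos φ₂ cos Δλ = 0.509723,  By = cos φ₂ sin Δλ = 0.010237
φₘ = atan2(sin φ₁ + sin φ₂, √((cos φ₁ + Bx)² + By²)) = -59.67834°
λₘ = λ₁ + atan2(By, cos φ₁ + Bx) = 56.53121°

56.531°E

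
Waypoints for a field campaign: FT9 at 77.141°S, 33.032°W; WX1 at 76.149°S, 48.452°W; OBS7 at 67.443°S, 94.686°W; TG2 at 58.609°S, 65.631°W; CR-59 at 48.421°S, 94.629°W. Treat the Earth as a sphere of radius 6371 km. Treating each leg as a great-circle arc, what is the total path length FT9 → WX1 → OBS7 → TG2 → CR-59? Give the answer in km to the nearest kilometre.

FT9→WX1: c = 0.064319 rad, d = 409.78 km
WX1→OBS7: c = 0.283197 rad, d = 1804.25 km
OBS7→TG2: c = 0.272904 rad, d = 1738.67 km
TG2→CR-59: c = 0.345527 rad, d = 2201.35 km
Total = 409.78 + 1804.25 + 1738.67 + 2201.35 = 6154.05 km

6154 km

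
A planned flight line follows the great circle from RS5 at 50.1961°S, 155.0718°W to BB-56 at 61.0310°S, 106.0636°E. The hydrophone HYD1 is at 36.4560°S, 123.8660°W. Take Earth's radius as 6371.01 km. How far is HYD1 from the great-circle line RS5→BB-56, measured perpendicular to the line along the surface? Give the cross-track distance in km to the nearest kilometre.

1535 km

δ₁₃ = central angle RS5→HYD1 = 0.458122 rad  (haversine)
θ₁₃ = bearing RS5→HYD1 = 70.434°,  θ₁₂ = bearing RS5→BB-56 = 217.779°
dₓₜ = R·arcsin(sin δ₁₃ · sin(θ₁₃ − θ₁₂)) = 6371.01·arcsin(0.44226·sin(-147.346°)) = -1535.139 km
|dₓₜ| = 1535.139 km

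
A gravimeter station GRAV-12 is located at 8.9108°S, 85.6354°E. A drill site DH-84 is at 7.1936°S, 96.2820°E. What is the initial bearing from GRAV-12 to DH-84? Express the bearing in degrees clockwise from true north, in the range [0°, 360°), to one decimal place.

81.5°

Δλ = 10.6466°
y = sin Δλ · cos φ₂ = 0.183297
x = cos φ₁ sin φ₂ − sin φ₁ cos φ₂ cos Δλ = 0.027321
θ = atan2(y, x) = 81.5223° → 81.5223° (mod 360°)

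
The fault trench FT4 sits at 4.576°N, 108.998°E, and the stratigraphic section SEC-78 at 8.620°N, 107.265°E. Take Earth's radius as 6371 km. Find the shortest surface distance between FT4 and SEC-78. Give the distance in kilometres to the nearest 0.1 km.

488.7 km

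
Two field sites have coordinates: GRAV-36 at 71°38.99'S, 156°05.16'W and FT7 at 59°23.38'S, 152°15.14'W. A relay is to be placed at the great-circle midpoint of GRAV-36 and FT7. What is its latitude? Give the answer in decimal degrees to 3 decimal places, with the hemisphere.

65.531°S

GRAV-36: φ = -71.64983°, λ = -156.08600°
FT7: φ = -59.38967°, λ = -152.25233°
Bx = cos φ₂ cos Δλ = 0.508057,  By = cos φ₂ sin Δλ = 0.034045
φₘ = atan2(sin φ₁ + sin φ₂, √((cos φ₁ + Bx)² + By²)) = -65.53117°
λₘ = λ₁ + atan2(By, cos φ₁ + Bx) = -153.71686°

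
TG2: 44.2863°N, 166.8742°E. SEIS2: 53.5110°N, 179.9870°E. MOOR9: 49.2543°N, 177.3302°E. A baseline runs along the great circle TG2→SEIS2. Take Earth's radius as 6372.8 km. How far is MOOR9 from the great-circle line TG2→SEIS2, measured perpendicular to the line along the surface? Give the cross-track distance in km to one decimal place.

δ₁₃ = central angle TG2→MOOR9 = 0.151906 rad  (haversine)
θ₁₃ = bearing TG2→MOOR9 = 51.516°,  θ₁₂ = bearing TG2→SEIS2 = 38.250°
dₓₜ = R·arcsin(sin δ₁₃ · sin(θ₁₃ − θ₁₂)) = 6372.8·arcsin(0.15132·sin(13.266°)) = 221.334 km
|dₓₜ| = 221.334 km

221.3 km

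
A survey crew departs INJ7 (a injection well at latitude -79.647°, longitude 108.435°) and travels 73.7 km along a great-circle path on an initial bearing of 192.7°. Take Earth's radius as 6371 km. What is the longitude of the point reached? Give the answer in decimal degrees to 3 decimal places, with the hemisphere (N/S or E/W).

107.571°E

δ = d/R = 73.7/6371 = 0.011568 rad
φ₂ = arcsin(sin φ₁ cos δ + cos φ₁ sin δ cos θ)
   = arcsin(-0.98372·0.99993 + 0.17971·0.01157·-0.97553) = -80.29250°
λ₂ = λ₁ + atan2(sin θ sin δ cos φ₁, cos δ − sin φ₁ sin φ₂) = 107.57082°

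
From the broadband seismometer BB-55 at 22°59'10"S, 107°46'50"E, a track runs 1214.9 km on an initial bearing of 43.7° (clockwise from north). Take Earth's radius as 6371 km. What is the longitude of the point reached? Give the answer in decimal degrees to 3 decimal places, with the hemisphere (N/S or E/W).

115.569°E

BB-55: φ = -22.98611°, λ = +107.78056°
δ = d/R = 1214.9/6371 = 0.190692 rad
φ₂ = arcsin(sin φ₁ cos δ + cos φ₁ sin δ cos θ)
   = arcsin(-0.39051·0.98187 + 0.92060·0.18954·0.72297) = -14.90869°
λ₂ = λ₁ + atan2(sin θ sin δ cos φ₁, cos δ − sin φ₁ sin φ₂) = 115.56870°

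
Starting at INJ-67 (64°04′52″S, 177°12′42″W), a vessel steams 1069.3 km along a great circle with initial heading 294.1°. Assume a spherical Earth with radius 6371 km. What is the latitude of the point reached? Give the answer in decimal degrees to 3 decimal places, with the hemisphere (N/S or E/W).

INJ-67: φ = -64.08111°, λ = -177.21167°
δ = d/R = 1069.3/6371 = 0.167839 rad
φ₂ = arcsin(sin φ₁ cos δ + cos φ₁ sin δ cos θ)
   = arcsin(-0.89941·0.98595 + 0.43710·0.16705·0.40833) = -58.97692°
λ₂ = λ₁ + atan2(sin θ sin δ cos φ₁, cos δ − sin φ₁ sin φ₂) = 165.57814°

58.977°S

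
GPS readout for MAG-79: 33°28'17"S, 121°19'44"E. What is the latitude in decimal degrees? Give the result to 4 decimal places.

33.4714°S

33° + 28′/60 + 17″/3600 = 33 + 0.46667 + 0.00472 = 33.4714°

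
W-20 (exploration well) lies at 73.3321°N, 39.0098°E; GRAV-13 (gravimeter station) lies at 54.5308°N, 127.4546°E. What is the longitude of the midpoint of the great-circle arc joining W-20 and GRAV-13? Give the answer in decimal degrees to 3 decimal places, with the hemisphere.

Bx = cos φ₂ cos Δλ = 0.015748,  By = cos φ₂ sin Δλ = 0.580051
φₘ = atan2(sin φ₁ + sin φ₂, √((cos φ₁ + Bx)² + By²)) = 69.74011°
λₘ = λ₁ + atan2(By, cos φ₁ + Bx) = 101.46190°

101.462°E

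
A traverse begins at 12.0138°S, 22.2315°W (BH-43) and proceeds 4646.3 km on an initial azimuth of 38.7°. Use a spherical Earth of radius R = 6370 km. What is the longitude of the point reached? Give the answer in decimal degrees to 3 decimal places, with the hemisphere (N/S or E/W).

δ = d/R = 4646.3/6370 = 0.729403 rad
φ₂ = arcsin(sin φ₁ cos δ + cos φ₁ sin δ cos θ)
   = arcsin(-0.20815·0.74557 + 0.97810·0.66642·0.78043) = 20.70265°
λ₂ = λ₁ + atan2(sin θ sin δ cos φ₁, cos δ − sin φ₁ sin φ₂) = 4.22002°

4.220°E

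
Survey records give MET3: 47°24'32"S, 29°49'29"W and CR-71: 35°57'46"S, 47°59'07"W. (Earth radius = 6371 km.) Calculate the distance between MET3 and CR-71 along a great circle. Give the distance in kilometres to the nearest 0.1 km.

MET3: φ = -47.40889°, λ = -29.82472°
CR-71: φ = -35.96278°, λ = -47.98528°
Δφ = 11.4461°,  Δλ = -18.1606°
a = sin²(Δφ/2) + cos φ₁ cos φ₂ sin²(Δλ/2) = 0.023587
c = 2·arcsin(√a) = 0.308383 rad = 17.6690°
d = R·c = 6371 × 0.308383 = 1964.7 km

1964.7 km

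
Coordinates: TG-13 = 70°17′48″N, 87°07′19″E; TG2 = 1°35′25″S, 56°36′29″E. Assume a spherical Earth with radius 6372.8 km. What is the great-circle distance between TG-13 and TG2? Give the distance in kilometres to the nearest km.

TG-13: φ = +70.29667°, λ = +87.12194°
TG2: φ = -1.59028°, λ = +56.60806°
Δφ = -71.8869°,  Δλ = -30.5139°
a = sin²(Δφ/2) + cos φ₁ cos φ₂ sin²(Δλ/2) = 0.367891
c = 2·arcsin(√a) = 1.303404 rad = 74.6795°
d = R·c = 6372.8 × 1.303404 = 8306.3 km

8306 km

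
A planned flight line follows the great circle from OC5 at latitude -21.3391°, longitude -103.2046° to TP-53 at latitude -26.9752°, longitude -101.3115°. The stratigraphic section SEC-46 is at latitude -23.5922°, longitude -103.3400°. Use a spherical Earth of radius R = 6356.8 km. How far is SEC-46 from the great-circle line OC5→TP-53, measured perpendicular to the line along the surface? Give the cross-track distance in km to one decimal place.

84.8 km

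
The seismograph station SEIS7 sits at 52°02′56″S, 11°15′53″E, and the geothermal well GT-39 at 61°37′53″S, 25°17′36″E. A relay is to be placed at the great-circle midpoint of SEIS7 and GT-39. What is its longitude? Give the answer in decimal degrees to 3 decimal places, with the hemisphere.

17.375°E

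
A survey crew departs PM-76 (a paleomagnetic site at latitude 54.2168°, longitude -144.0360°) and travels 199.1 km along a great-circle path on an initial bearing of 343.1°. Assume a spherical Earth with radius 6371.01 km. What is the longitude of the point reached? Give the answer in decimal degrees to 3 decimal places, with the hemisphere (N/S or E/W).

144.965°W

δ = d/R = 199.1/6371.01 = 0.031251 rad
φ₂ = arcsin(sin φ₁ cos δ + cos φ₁ sin δ cos θ)
   = arcsin(0.81124·0.99951 + 0.58472·0.03125·0.95681) = 55.92657°
λ₂ = λ₁ + atan2(sin θ sin δ cos φ₁, cos δ − sin φ₁ sin φ₂) = -144.96496°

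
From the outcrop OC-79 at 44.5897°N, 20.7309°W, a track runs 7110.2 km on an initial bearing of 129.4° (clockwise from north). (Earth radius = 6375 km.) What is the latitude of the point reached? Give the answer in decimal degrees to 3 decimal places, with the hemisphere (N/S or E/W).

5.574°S

δ = d/R = 7110.2/6375 = 1.115325 rad
φ₂ = arcsin(sin φ₁ cos δ + cos φ₁ sin δ cos θ)
   = arcsin(0.70203·0.43989 + 0.71215·0.89805·-0.63473) = -5.57406°
λ₂ = λ₁ + atan2(sin θ sin δ cos φ₁, cos δ − sin φ₁ sin φ₂) = 23.47616°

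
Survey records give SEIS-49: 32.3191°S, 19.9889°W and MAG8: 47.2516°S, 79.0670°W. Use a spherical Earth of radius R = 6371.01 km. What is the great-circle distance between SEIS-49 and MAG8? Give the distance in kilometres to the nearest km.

5179 km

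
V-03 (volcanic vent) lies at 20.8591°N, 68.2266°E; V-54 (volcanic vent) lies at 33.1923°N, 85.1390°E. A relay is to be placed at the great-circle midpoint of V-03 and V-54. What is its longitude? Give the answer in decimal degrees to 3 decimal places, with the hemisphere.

Bx = cos φ₂ cos Δλ = 0.800645,  By = cos φ₂ sin Δλ = 0.243444
φₘ = atan2(sin φ₁ + sin φ₂, √((cos φ₁ + Bx)² + By²)) = 27.27924°
λₘ = λ₁ + atan2(By, cos φ₁ + Bx) = 76.21335°

76.213°E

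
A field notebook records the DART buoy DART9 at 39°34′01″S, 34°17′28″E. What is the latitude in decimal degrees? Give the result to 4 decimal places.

39° + 34′/60 + 1″/3600 = 39 + 0.56667 + 0.00028 = 39.5669°

39.5669°S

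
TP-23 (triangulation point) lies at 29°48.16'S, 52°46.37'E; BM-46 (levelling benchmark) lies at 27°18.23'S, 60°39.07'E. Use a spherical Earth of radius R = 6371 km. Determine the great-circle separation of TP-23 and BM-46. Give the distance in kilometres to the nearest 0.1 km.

817.9 km

TP-23: φ = -29.80267°, λ = +52.77283°
BM-46: φ = -27.30383°, λ = +60.65117°
Δφ = 2.4988°,  Δλ = 7.8783°
a = sin²(Δφ/2) + cos φ₁ cos φ₂ sin²(Δλ/2) = 0.004114
c = 2·arcsin(√a) = 0.128374 rad = 7.3553°
d = R·c = 6371 × 0.128374 = 817.9 km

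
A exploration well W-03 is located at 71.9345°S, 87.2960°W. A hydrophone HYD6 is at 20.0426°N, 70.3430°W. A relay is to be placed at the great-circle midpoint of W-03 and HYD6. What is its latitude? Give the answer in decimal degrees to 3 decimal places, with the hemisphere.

Bx = cos φ₂ cos Δλ = 0.898614,  By = cos φ₂ sin Δλ = 0.273928
φₘ = atan2(sin φ₁ + sin φ₂, √((cos φ₁ + Bx)² + By²)) = -26.13068°
λₘ = λ₁ + atan2(By, cos φ₁ + Bx) = -74.52692°

26.131°S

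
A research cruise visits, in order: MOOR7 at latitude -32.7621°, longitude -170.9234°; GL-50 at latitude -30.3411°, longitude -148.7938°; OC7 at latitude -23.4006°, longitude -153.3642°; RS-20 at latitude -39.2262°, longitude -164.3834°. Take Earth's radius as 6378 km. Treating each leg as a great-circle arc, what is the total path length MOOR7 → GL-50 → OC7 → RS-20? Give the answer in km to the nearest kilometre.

5054 km

MOOR7→GL-50: c = 0.331225 rad, d = 2112.55 km
GL-50→OC7: c = 0.140446 rad, d = 895.77 km
OC7→RS-20: c = 0.320783 rad, d = 2045.96 km
Total = 2112.55 + 895.77 + 2045.96 = 5054.28 km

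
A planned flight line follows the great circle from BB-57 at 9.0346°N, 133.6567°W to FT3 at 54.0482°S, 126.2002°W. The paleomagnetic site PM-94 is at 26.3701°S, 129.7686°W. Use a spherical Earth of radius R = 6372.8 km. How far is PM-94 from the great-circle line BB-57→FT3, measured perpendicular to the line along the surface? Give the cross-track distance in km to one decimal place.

71.3 km

δ₁₃ = central angle BB-57→PM-94 = 0.621435 rad  (haversine)
θ₁₃ = bearing BB-57→PM-94 = 174.010°,  θ₁₂ = bearing BB-57→FT3 = 175.112°
dₓₜ = R·arcsin(sin δ₁₃ · sin(θ₁₃ − θ₁₂)) = 6372.8·arcsin(0.58220·sin(-1.101°)) = -71.324 km
|dₓₜ| = 71.324 km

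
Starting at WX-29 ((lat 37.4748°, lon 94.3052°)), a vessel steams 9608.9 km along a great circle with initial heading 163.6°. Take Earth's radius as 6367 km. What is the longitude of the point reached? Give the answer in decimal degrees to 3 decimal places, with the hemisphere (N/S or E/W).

118.356°E

δ = d/R = 9608.9/6367 = 1.509172 rad
φ₂ = arcsin(sin φ₁ cos δ + cos φ₁ sin δ cos θ)
   = arcsin(0.60841·0.06159 + 0.79362·0.99810·-0.95931) = -46.25444°
λ₂ = λ₁ + atan2(sin θ sin δ cos φ₁, cos δ − sin φ₁ sin φ₂) = 118.35642°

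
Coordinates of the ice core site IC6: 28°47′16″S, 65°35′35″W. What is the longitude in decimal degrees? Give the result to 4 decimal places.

65.5931°W

65° + 35′/60 + 35″/3600 = 65 + 0.58333 + 0.00972 = 65.5931°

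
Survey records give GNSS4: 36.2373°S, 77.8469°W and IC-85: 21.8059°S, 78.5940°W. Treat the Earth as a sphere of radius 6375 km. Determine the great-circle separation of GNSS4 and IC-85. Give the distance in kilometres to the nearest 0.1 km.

Δφ = 14.4314°,  Δλ = -0.7471°
a = sin²(Δφ/2) + cos φ₁ cos φ₂ sin²(Δλ/2) = 0.015808
c = 2·arcsin(√a) = 0.252131 rad = 14.4460°
d = R·c = 6375 × 0.252131 = 1607.3 km

1607.3 km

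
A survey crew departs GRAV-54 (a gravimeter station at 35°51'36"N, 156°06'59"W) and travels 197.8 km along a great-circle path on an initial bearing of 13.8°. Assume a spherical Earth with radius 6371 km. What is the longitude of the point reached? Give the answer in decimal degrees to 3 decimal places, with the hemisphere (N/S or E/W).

155.581°W

GRAV-54: φ = +35.86000°, λ = -156.11639°
δ = d/R = 197.8/6371 = 0.031047 rad
φ₂ = arcsin(sin φ₁ cos δ + cos φ₁ sin δ cos θ)
   = arcsin(0.58581·0.99952 + 0.81045·0.03104·0.97113) = 37.58633°
λ₂ = λ₁ + atan2(sin θ sin δ cos φ₁, cos δ − sin φ₁ sin φ₂) = -155.58101°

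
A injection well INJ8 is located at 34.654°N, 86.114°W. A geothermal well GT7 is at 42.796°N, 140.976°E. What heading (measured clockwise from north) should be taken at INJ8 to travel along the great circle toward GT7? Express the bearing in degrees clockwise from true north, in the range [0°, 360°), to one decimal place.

327.5°

Δλ = -132.9100°
y = sin Δλ · cos φ₂ = -0.537436
x = cos φ₁ sin φ₂ − sin φ₁ cos φ₂ cos Δλ = 0.842944
θ = atan2(y, x) = -32.5204° → 327.4796° (mod 360°)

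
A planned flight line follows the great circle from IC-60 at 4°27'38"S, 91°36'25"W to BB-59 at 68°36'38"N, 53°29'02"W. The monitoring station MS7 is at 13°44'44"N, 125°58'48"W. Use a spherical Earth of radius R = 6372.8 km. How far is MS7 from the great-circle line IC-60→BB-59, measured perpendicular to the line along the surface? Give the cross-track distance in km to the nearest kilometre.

IC-60: φ = -4.46056°, λ = -91.60694°
BB-59: φ = +68.61056°, λ = -53.48389°
MS7: φ = +13.74556°, λ = -125.98000°
δ₁₃ = central angle IC-60→MS7 = 0.674799 rad  (haversine)
θ₁₃ = bearing IC-60→MS7 = 298.619°,  θ₁₂ = bearing IC-60→BB-59 = 13.325°
dₓₜ = R·arcsin(sin δ₁₃ · sin(θ₁₃ − θ₁₂)) = 6372.8·arcsin(0.62474·sin(285.295°)) = -4121.747 km
|dₓₜ| = 4121.747 km

4122 km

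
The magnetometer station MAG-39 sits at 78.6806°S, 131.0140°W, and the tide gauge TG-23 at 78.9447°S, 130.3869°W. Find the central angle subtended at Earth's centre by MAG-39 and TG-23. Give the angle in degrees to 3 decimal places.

0.291°

Δφ = -0.2641°,  Δλ = 0.6271°
a = sin²(Δφ/2) + cos φ₁ cos φ₂ sin²(Δλ/2) = 0.000006
c = 2·arcsin(√a) = 0.005075 rad = 0.2908°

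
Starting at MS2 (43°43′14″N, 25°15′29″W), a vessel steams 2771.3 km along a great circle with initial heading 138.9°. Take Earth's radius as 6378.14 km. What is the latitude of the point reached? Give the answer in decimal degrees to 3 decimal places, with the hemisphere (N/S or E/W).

MS2: φ = +43.72056°, λ = -25.25806°
δ = d/R = 2771.3/6378.14 = 0.434500 rad
φ₂ = arcsin(sin φ₁ cos δ + cos φ₁ sin δ cos θ)
   = arcsin(0.69114·0.90708 + 0.72272·0.42096·-0.75356) = 23.43211°
λ₂ = λ₁ + atan2(sin θ sin δ cos φ₁, cos δ − sin φ₁ sin φ₂) = -7.70440°

23.432°N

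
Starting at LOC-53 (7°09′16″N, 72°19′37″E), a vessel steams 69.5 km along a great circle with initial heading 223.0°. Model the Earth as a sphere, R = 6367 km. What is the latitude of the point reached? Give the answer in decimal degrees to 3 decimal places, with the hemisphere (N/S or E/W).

LOC-53: φ = +7.15444°, λ = +72.32694°
δ = d/R = 69.5/6367 = 0.010916 rad
φ₂ = arcsin(sin φ₁ cos δ + cos φ₁ sin δ cos θ)
   = arcsin(0.12454·0.99994 + 0.99221·0.01092·-0.73135) = 6.69685°
λ₂ = λ₁ + atan2(sin θ sin δ cos φ₁, cos δ − sin φ₁ sin φ₂) = 71.89748°

6.697°N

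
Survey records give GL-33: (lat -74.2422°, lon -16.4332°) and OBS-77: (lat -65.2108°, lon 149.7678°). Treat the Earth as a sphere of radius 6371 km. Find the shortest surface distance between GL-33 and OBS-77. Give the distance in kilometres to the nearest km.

4476 km

Δφ = 9.0314°,  Δλ = 166.2010°
a = sin²(Δφ/2) + cos φ₁ cos φ₂ sin²(Δλ/2) = 0.118420
c = 2·arcsin(√a) = 0.702608 rad = 40.2565°
d = R·c = 6371 × 0.702608 = 4476.3 km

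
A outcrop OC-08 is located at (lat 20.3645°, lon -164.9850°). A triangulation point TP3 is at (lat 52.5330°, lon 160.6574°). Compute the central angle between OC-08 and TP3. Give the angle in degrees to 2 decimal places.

41.67°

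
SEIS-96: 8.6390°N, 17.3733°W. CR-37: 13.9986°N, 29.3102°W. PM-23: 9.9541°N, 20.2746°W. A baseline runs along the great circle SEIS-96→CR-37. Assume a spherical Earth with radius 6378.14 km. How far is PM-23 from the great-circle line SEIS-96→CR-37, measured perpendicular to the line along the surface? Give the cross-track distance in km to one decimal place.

4.9 km

δ₁₃ = central angle SEIS-96→PM-23 = 0.054990 rad  (haversine)
θ₁₃ = bearing SEIS-96→PM-23 = 294.899°,  θ₁₂ = bearing SEIS-96→CR-37 = 295.693°
dₓₜ = R·arcsin(sin δ₁₃ · sin(θ₁₃ − θ₁₂)) = 6378.14·arcsin(0.05496·sin(-0.794°)) = -4.859 km
|dₓₜ| = 4.859 km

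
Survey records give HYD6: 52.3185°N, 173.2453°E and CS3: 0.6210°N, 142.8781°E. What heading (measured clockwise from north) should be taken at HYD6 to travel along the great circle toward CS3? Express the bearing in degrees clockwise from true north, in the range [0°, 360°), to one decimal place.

216.8°

Δλ = -30.3672°
y = sin Δλ · cos φ₂ = -0.505510
x = cos φ₁ sin φ₂ − sin φ₁ cos φ₂ cos Δλ = -0.676175
θ = atan2(y, x) = -143.2181° → 216.7819° (mod 360°)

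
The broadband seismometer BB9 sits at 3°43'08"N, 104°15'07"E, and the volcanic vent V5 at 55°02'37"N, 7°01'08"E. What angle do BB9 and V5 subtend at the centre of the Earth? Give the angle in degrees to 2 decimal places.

91.08°

BB9: φ = +3.71889°, λ = +104.25194°
V5: φ = +55.04361°, λ = +7.01889°
Δφ = 51.3247°,  Δλ = -97.2331°
a = sin²(Δφ/2) + cos φ₁ cos φ₂ sin²(Δλ/2) = 0.509413
c = 2·arcsin(√a) = 1.589624 rad = 91.0787°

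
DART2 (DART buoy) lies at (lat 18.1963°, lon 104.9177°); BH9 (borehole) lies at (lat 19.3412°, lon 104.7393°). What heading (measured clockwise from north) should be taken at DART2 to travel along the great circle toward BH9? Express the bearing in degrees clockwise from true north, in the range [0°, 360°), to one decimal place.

Δλ = -0.1784°
y = sin Δλ · cos φ₂ = -0.002938
x = cos φ₁ sin φ₂ − sin φ₁ cos φ₂ cos Δλ = 0.019982
θ = atan2(y, x) = -8.3641° → 351.6359° (mod 360°)

351.6°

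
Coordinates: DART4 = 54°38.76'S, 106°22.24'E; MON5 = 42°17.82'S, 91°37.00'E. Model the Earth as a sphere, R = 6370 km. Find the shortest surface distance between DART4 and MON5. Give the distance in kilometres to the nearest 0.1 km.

1744.1 km

DART4: φ = -54.64600°, λ = +106.37067°
MON5: φ = -42.29700°, λ = +91.61667°
Δφ = 12.3490°,  Δλ = -14.7540°
a = sin²(Δφ/2) + cos φ₁ cos φ₂ sin²(Δλ/2) = 0.018624
c = 2·arcsin(√a) = 0.273796 rad = 15.6874°
d = R·c = 6370 × 0.273796 = 1744.1 km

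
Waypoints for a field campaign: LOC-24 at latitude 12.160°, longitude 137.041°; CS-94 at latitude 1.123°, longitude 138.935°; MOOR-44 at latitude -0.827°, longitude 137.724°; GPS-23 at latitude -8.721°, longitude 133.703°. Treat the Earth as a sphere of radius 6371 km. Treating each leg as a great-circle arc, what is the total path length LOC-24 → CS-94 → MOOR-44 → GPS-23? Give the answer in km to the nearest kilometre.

2484 km

LOC-24→CS-94: c = 0.195401 rad, d = 1244.90 km
CS-94→MOOR-44: c = 0.040062 rad, d = 255.24 km
MOOR-44→GPS-23: c = 0.154485 rad, d = 984.22 km
Total = 1244.90 + 255.24 + 984.22 = 2484.36 km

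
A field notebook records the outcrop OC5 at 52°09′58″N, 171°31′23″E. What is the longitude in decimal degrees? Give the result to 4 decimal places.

171° + 31′/60 + 23″/3600 = 171 + 0.51667 + 0.00639 = 171.5231°

171.5231°E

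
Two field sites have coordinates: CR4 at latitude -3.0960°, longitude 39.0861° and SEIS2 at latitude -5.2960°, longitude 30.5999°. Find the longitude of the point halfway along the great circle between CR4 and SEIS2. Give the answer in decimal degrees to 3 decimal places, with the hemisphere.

34.849°E

Bx = cos φ₂ cos Δλ = 0.984829,  By = cos φ₂ sin Δλ = -0.146941
φₘ = atan2(sin φ₁ + sin φ₂, √((cos φ₁ + Bx)² + By²)) = -4.20749°
λₘ = λ₁ + atan2(By, cos φ₁ + Bx) = 34.84899°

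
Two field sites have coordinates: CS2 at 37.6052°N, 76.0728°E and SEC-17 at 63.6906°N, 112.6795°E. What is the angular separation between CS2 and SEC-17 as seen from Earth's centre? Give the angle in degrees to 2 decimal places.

34.02°

Δφ = 26.0854°,  Δλ = 36.6067°
a = sin²(Δφ/2) + cos φ₁ cos φ₂ sin²(Δλ/2) = 0.085561
c = 2·arcsin(√a) = 0.593697 rad = 34.0164°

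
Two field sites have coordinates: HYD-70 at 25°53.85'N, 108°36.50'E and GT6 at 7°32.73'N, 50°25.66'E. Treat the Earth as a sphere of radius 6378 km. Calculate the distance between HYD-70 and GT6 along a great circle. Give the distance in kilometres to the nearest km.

HYD-70: φ = +25.89750°, λ = +108.60833°
GT6: φ = +7.54550°, λ = +50.42767°
Δφ = -18.3520°,  Δλ = -58.1807°
a = sin²(Δφ/2) + cos φ₁ cos φ₂ sin²(Δλ/2) = 0.236229
c = 2·arcsin(√a) = 1.015093 rad = 58.1605°
d = R·c = 6378 × 1.015093 = 6474.3 km

6474 km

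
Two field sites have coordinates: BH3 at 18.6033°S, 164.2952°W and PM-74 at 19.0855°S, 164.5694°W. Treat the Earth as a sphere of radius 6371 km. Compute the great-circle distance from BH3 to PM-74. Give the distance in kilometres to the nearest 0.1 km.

Δφ = -0.4822°,  Δλ = -0.2742°
a = sin²(Δφ/2) + cos φ₁ cos φ₂ sin²(Δλ/2) = 0.000023
c = 2·arcsin(√a) = 0.009557 rad = 0.5476°
d = R·c = 6371 × 0.009557 = 60.9 km

60.9 km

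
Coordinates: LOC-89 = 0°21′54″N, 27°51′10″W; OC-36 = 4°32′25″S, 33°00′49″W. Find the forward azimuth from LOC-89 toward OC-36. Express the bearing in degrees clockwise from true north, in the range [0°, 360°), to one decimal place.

LOC-89: φ = +0.36500°, λ = -27.85278°
OC-36: φ = -4.54028°, λ = -33.01361°
Δλ = -5.1608°
y = sin Δλ · cos φ₂ = -0.089670
x = cos φ₁ sin φ₂ − sin φ₁ cos φ₂ cos Δλ = -0.085483
θ = atan2(y, x) = -133.6308° → 226.3692° (mod 360°)

226.4°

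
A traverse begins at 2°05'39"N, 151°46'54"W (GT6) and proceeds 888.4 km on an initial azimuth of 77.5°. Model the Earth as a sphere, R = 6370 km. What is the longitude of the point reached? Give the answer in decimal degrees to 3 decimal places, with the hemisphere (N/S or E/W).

143.964°W

GT6: φ = +2.09417°, λ = -151.78167°
δ = d/R = 888.4/6370 = 0.139466 rad
φ₂ = arcsin(sin φ₁ cos δ + cos φ₁ sin δ cos θ)
   = arcsin(0.03654·0.99029 + 0.99933·0.13901·0.21644) = 3.79893°
λ₂ = λ₁ + atan2(sin θ sin δ cos φ₁, cos δ − sin φ₁ sin φ₂) = -143.96416°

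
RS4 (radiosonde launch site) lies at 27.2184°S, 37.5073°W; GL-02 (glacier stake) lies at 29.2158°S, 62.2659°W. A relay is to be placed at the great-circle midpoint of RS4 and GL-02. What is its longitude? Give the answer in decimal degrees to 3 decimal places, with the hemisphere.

49.769°W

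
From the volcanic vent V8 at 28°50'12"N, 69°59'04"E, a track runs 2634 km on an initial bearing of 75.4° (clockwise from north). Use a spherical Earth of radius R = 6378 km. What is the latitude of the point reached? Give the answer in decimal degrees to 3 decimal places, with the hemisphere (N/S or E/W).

32.032°N

V8: φ = +28.83667°, λ = +69.98444°
δ = d/R = 2634/6378 = 0.412982 rad
φ₂ = arcsin(sin φ₁ cos δ + cos φ₁ sin δ cos θ)
   = arcsin(0.48231·0.91593 + 0.87600·0.40134·0.25207) = 32.03158°
λ₂ = λ₁ + atan2(sin θ sin δ cos φ₁, cos δ − sin φ₁ sin φ₂) = 97.25098°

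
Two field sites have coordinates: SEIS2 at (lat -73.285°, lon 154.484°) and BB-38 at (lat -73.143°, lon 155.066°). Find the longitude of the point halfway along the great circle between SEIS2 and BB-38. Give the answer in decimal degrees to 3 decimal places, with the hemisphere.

154.776°E

Bx = cos φ₂ cos Δλ = 0.289969,  By = cos φ₂ sin Δλ = 0.002946
φₘ = atan2(sin φ₁ + sin φ₂, √((cos φ₁ + Bx)² + By²)) = -73.21420°
λₘ = λ₁ + atan2(By, cos φ₁ + Bx) = 154.77620°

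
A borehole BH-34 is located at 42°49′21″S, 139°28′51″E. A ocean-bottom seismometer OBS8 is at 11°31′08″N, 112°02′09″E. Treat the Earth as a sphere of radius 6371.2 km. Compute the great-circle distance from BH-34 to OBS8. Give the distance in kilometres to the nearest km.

BH-34: φ = -42.82250°, λ = +139.48083°
OBS8: φ = +11.51889°, λ = +112.03583°
Δφ = 54.3414°,  Δλ = -27.4450°
a = sin²(Δφ/2) + cos φ₁ cos φ₂ sin²(Δλ/2) = 0.248966
c = 2·arcsin(√a) = 1.044807 rad = 59.8631°
d = R·c = 6371.2 × 1.044807 = 6656.7 km

6657 km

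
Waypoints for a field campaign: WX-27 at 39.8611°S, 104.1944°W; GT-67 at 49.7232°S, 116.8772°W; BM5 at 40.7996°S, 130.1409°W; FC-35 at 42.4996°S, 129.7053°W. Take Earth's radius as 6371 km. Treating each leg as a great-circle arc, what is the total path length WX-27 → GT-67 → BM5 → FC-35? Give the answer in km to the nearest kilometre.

3105 km

WX-27→GT-67: c = 0.232407 rad, d = 1480.66 km
GT-67→BM5: c = 0.224788 rad, d = 1432.12 km
BM5→FC-35: c = 0.030209 rad, d = 192.46 km
Total = 1480.66 + 1432.12 + 192.46 = 3105.25 km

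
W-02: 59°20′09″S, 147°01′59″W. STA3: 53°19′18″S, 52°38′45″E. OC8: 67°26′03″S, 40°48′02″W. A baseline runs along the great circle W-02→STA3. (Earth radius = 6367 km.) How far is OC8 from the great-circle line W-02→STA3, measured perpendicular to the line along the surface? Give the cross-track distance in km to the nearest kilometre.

W-02: φ = -59.33583°, λ = -147.03306°
STA3: φ = -53.32167°, λ = +52.64583°
OC8: φ = -67.43417°, λ = -40.80056°
δ₁₃ = central angle W-02→OC8 = 0.738309 rad  (haversine)
θ₁₃ = bearing W-02→OC8 = 146.809°,  θ₁₂ = bearing W-02→STA3 = 192.696°
dₓₜ = R·arcsin(sin δ₁₃ · sin(θ₁₃ − θ₁₂)) = 6367·arcsin(0.67304·sin(-45.888°)) = -3211.119 km
|dₓₜ| = 3211.119 km

3211 km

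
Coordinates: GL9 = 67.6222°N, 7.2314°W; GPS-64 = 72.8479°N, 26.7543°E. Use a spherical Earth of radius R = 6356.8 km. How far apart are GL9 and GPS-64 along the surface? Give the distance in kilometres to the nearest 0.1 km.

1376.0 km

Δφ = 5.2257°,  Δλ = 33.9857°
a = sin²(Δφ/2) + cos φ₁ cos φ₂ sin²(Δλ/2) = 0.011668
c = 2·arcsin(√a) = 0.216457 rad = 12.4021°
d = R·c = 6356.8 × 0.216457 = 1376.0 km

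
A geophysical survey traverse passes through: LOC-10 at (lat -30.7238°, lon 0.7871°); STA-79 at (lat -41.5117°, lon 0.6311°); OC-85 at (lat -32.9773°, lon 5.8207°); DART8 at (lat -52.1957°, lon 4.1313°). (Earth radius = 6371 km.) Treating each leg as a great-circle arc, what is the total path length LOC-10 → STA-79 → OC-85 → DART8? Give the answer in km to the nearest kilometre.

4395 km

LOC-10→STA-79: c = 0.188297 rad, d = 1199.64 km
STA-79→OC-85: c = 0.165404 rad, d = 1053.79 km
OC-85→DART8: c = 0.336103 rad, d = 2141.31 km
Total = 1199.64 + 1053.79 + 2141.31 = 4394.74 km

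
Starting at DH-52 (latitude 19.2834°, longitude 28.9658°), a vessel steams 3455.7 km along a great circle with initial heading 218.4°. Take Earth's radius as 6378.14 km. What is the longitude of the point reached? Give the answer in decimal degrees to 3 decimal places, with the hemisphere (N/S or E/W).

δ = d/R = 3455.7/6378.14 = 0.541804 rad
φ₂ = arcsin(sin φ₁ cos δ + cos φ₁ sin δ cos θ)
   = arcsin(0.33024·0.85678 + 0.94390·0.51568·-0.78369) = -5.65393°
λ₂ = λ₁ + atan2(sin θ sin δ cos φ₁, cos δ − sin φ₁ sin φ₂) = 10.18910°

10.189°E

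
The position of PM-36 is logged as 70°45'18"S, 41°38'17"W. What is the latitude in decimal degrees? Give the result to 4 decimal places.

70° + 45′/60 + 18″/3600 = 70 + 0.75000 + 0.00500 = 70.7550°

70.7550°S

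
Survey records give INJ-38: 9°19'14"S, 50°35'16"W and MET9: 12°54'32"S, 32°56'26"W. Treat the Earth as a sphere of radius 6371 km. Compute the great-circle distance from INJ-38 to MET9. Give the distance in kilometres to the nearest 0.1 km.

1965.8 km

INJ-38: φ = -9.32056°, λ = -50.58778°
MET9: φ = -12.90889°, λ = -32.94056°
Δφ = -3.5883°,  Δλ = 17.6472°
a = sin²(Δφ/2) + cos φ₁ cos φ₂ sin²(Δλ/2) = 0.023612
c = 2·arcsin(√a) = 0.308548 rad = 17.6785°
d = R·c = 6371 × 0.308548 = 1965.8 km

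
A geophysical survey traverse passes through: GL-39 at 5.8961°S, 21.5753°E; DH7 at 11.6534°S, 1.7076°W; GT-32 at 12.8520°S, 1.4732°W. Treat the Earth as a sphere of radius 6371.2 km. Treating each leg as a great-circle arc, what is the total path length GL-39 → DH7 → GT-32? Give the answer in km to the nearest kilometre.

GL-39→DH7: c = 0.413747 rad, d = 2636.07 km
DH7→GT-32: c = 0.021298 rad, d = 135.69 km
Total = 2636.07 + 135.69 = 2771.76 km

2772 km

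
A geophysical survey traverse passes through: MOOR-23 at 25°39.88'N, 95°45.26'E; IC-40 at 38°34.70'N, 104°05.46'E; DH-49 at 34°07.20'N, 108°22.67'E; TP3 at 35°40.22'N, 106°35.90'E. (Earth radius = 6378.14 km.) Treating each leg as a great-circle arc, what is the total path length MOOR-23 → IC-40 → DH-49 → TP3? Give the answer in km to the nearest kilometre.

2501 km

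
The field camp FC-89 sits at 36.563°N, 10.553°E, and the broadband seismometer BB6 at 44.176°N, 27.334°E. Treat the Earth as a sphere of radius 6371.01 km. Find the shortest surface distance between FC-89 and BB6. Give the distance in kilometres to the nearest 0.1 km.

Δφ = 7.6130°,  Δλ = 16.7810°
a = sin²(Δφ/2) + cos φ₁ cos φ₂ sin²(Δλ/2) = 0.016673
c = 2·arcsin(√a) = 0.258970 rad = 14.8379°
d = R·c = 6371.01 × 0.258970 = 1649.9 km

1649.9 km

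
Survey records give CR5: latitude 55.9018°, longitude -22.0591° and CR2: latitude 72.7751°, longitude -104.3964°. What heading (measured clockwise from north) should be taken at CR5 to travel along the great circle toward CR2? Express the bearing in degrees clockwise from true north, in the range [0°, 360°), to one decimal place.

329.7°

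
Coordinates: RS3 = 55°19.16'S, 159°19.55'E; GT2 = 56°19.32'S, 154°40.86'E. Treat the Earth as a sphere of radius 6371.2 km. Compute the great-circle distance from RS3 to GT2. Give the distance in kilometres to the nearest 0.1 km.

RS3: φ = -55.31933°, λ = +159.32583°
GT2: φ = -56.32200°, λ = +154.68100°
Δφ = -1.0027°,  Δλ = -4.6448°
a = sin²(Δφ/2) + cos φ₁ cos φ₂ sin²(Δλ/2) = 0.000595
c = 2·arcsin(√a) = 0.048777 rad = 2.7947°
d = R·c = 6371.2 × 0.048777 = 310.8 km

310.8 km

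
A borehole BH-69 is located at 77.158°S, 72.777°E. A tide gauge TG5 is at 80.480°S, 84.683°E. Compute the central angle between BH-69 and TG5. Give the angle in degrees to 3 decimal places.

4.029°

Δφ = -3.3220°,  Δλ = 11.9060°
a = sin²(Δφ/2) + cos φ₁ cos φ₂ sin²(Δλ/2) = 0.001236
c = 2·arcsin(√a) = 0.070316 rad = 4.0288°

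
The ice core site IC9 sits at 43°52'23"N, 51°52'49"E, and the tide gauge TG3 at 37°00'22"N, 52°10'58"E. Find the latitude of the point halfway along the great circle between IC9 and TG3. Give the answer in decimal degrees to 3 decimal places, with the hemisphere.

IC9: φ = +43.87306°, λ = +51.88028°
TG3: φ = +37.00611°, λ = +52.18278°
Bx = cos φ₂ cos Δλ = 0.798560,  By = cos φ₂ sin Δλ = 0.004216
φₘ = atan2(sin φ₁ + sin φ₂, √((cos φ₁ + Bx)² + By²)) = 40.43968°
λₘ = λ₁ + atan2(By, cos φ₁ + Bx) = 52.03926°

40.440°N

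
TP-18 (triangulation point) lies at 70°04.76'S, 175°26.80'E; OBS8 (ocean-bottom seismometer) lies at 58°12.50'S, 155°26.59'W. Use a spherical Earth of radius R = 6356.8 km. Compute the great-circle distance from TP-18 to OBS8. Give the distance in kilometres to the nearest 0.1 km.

TP-18: φ = -70.07933°, λ = +175.44667°
OBS8: φ = -58.20833°, λ = -155.44317°
Δφ = 11.8710°,  Δλ = 29.1102°
a = sin²(Δφ/2) + cos φ₁ cos φ₂ sin²(Δλ/2) = 0.022030
c = 2·arcsin(√a) = 0.297952 rad = 17.0714°
d = R·c = 6356.8 × 0.297952 = 1894.0 km

1894.0 km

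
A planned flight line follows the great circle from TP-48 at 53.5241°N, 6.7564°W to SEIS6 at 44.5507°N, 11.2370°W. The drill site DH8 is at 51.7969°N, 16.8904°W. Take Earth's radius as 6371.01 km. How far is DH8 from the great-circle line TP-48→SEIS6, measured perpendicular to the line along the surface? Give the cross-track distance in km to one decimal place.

604.6 km

δ₁₃ = central angle TP-48→DH8 = 0.111325 rad  (haversine)
θ₁₃ = bearing TP-48→DH8 = 258.377°,  θ₁₂ = bearing TP-48→SEIS6 = 199.848°
dₓₜ = R·arcsin(sin δ₁₃ · sin(θ₁₃ − θ₁₂)) = 6371.01·arcsin(0.11110·sin(58.529°)) = 604.579 km
|dₓₜ| = 604.579 km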